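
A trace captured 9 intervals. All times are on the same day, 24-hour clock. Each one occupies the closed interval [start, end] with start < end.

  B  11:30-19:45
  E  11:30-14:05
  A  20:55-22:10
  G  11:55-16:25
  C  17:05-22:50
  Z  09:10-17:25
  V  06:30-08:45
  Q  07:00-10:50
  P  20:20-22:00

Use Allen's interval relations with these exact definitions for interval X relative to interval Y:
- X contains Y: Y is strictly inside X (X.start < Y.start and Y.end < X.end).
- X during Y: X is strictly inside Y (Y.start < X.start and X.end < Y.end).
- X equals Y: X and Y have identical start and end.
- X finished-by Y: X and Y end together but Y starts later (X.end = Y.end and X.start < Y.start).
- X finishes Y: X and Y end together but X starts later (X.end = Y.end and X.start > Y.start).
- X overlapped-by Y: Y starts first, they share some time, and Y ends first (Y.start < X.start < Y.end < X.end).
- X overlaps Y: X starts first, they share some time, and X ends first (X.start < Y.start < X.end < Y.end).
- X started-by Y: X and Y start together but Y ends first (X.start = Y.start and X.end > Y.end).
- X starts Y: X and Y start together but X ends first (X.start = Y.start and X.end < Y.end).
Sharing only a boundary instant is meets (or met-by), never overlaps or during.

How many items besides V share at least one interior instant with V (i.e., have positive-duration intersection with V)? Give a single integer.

Target V = [06:30, 08:45].
A [20:55, 22:10] → after → no.
B [11:30, 19:45] → after → no.
C [17:05, 22:50] → after → no.
E [11:30, 14:05] → after → no.
G [11:55, 16:25] → after → no.
P [20:20, 22:00] → after → no.
Q [07:00, 10:50] → overlapped-by → counts.
Z [09:10, 17:25] → after → no.
Total: 1.

1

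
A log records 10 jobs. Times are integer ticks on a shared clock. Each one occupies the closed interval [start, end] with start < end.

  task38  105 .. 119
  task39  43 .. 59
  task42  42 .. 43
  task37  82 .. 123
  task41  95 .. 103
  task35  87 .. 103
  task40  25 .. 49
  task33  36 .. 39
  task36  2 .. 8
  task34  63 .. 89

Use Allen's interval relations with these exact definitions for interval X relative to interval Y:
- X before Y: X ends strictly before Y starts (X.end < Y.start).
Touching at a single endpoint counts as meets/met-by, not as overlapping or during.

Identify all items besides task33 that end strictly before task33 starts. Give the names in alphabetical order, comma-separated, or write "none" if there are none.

task36

Target task33 = [36, 39].
task34 [63, 89] → after → no.
task35 [87, 103] → after → no.
task36 [2, 8] → before → yes.
task37 [82, 123] → after → no.
task38 [105, 119] → after → no.
task39 [43, 59] → after → no.
task40 [25, 49] → contains → no.
task41 [95, 103] → after → no.
task42 [42, 43] → after → no.
Result: task36.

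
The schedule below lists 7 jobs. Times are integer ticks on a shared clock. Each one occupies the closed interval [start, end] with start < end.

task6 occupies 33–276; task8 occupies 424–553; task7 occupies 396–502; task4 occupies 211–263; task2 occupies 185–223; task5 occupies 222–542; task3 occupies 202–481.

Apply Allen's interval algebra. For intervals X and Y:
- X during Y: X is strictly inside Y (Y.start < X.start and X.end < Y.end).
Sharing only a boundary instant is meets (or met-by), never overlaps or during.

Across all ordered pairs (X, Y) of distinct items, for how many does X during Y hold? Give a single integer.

4

Checking all 42 ordered pairs for relation 'during'; matching pairs in alphabetical order:
(task2, task6): task2 during task6 ✓
(task4, task3): task4 during task3 ✓
(task4, task6): task4 during task6 ✓
(task7, task5): task7 during task5 ✓
Count: 4.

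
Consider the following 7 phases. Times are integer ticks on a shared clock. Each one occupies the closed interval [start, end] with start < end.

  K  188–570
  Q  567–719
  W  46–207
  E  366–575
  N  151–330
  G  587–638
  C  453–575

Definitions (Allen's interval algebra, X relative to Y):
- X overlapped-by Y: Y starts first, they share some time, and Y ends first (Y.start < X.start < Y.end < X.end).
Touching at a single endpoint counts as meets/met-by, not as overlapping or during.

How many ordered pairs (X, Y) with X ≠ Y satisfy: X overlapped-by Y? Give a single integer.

8

Checking all 42 ordered pairs for relation 'overlapped-by'; matching pairs in alphabetical order:
(C, K): C overlapped-by K ✓
(E, K): E overlapped-by K ✓
(K, N): K overlapped-by N ✓
(K, W): K overlapped-by W ✓
(N, W): N overlapped-by W ✓
(Q, C): Q overlapped-by C ✓
(Q, E): Q overlapped-by E ✓
(Q, K): Q overlapped-by K ✓
Count: 8.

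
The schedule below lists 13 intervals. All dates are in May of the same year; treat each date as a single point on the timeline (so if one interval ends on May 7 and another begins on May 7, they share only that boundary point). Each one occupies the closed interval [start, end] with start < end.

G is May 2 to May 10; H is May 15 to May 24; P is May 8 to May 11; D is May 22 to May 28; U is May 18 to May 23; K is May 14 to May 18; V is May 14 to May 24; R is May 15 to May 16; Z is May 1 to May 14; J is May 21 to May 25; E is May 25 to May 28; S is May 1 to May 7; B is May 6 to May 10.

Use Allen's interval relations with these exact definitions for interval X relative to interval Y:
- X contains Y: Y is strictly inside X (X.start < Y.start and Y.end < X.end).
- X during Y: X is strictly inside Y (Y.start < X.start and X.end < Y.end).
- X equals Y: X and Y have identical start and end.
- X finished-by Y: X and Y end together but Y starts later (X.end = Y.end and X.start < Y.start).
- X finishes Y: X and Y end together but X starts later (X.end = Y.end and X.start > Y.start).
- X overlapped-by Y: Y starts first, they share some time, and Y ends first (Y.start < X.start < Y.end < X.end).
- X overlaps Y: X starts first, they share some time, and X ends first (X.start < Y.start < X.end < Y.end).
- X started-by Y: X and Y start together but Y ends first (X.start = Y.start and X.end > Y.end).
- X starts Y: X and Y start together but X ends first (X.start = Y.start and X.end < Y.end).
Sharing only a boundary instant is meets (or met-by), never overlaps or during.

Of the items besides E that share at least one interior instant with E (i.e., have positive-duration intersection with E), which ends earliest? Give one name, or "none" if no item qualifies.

Target E = [May 25, May 28].
B [May 6, May 10] → before → excluded.
D [May 22, May 28] → finished-by → candidate.
G [May 2, May 10] → before → excluded.
H [May 15, May 24] → before → excluded.
J [May 21, May 25] → meets → excluded.
K [May 14, May 18] → before → excluded.
P [May 8, May 11] → before → excluded.
R [May 15, May 16] → before → excluded.
S [May 1, May 7] → before → excluded.
U [May 18, May 23] → before → excluded.
V [May 14, May 24] → before → excluded.
Z [May 1, May 14] → before → excluded.
Among candidates, earliest end is May 28 → D.

D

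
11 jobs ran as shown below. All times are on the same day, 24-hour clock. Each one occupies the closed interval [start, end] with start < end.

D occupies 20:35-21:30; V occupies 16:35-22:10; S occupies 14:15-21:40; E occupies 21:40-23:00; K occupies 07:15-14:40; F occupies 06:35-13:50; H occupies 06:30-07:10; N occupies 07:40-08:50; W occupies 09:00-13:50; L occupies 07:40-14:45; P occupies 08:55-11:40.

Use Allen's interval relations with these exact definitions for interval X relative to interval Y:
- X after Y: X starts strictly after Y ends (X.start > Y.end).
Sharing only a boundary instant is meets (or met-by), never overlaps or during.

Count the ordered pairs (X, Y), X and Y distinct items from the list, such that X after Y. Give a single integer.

Checking all 110 ordered pairs for relation 'after'; matching pairs in alphabetical order:
(D, F): D after F ✓
(D, H): D after H ✓
(D, K): D after K ✓
(D, L): D after L ✓
(D, N): D after N ✓
(D, P): D after P ✓
(D, W): D after W ✓
(E, D): E after D ✓
(E, F): E after F ✓
(E, H): E after H ✓
(E, K): E after K ✓
(E, L): E after L ✓
(E, N): E after N ✓
(E, P): E after P ✓
(E, W): E after W ✓
(K, H): K after H ✓
(L, H): L after H ✓
(N, H): N after H ✓
(P, H): P after H ✓
(P, N): P after N ✓
(S, F): S after F ✓
(S, H): S after H ✓
(S, N): S after N ✓
(S, P): S after P ✓
... plus 10 further pairs not listed.
Count: 34.

34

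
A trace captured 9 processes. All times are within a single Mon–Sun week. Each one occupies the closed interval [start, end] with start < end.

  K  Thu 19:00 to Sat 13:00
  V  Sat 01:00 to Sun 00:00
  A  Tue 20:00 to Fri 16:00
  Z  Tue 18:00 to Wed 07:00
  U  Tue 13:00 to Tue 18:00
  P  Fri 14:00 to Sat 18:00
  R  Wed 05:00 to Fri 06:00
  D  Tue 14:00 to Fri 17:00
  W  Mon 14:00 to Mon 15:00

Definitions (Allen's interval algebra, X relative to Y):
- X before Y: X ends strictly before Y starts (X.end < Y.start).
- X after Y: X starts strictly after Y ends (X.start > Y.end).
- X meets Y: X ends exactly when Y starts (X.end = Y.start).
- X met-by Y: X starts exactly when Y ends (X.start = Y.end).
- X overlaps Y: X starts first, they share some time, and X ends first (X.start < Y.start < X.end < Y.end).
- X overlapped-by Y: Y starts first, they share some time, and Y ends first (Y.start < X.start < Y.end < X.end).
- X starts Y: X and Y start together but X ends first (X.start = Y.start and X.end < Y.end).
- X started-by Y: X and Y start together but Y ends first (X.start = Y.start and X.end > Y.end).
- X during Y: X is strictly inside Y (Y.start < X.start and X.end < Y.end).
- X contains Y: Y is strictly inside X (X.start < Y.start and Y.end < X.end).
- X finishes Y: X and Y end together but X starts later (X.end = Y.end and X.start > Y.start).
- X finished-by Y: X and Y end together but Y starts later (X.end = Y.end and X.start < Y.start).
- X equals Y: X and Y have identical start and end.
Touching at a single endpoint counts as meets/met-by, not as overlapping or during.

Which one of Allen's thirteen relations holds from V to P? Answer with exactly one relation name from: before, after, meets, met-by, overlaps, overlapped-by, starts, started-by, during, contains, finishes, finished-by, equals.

overlapped-by

V = [Sat 01:00, Sun 00:00]; P = [Fri 14:00, Sat 18:00].
Compare endpoints: V.start > P.start, V.start < P.end, V.end > P.start, V.end > P.end.
That pattern is 'overlapped-by'.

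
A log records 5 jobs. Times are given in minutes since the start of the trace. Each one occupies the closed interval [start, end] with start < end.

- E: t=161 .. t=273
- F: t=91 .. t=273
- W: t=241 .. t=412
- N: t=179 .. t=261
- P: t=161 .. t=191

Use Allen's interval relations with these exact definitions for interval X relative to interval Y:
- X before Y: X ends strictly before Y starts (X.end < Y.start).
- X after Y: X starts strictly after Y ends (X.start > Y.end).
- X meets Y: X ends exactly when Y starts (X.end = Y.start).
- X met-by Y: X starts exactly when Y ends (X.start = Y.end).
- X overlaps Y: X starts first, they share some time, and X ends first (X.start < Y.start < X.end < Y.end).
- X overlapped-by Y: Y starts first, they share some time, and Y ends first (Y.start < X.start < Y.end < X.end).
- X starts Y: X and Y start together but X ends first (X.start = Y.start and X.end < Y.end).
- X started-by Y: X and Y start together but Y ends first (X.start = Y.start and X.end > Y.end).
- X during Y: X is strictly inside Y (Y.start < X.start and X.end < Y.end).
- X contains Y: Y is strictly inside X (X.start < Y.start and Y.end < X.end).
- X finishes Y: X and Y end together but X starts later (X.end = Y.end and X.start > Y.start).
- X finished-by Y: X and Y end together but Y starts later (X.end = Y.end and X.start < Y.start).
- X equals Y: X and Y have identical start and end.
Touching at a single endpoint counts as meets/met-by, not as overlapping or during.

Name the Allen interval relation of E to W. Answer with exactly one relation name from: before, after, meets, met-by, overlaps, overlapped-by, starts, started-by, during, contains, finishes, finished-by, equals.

overlaps

E = [t=161, t=273]; W = [t=241, t=412].
Compare endpoints: E.start < W.start, E.start < W.end, E.end > W.start, E.end < W.end.
That pattern is 'overlaps'.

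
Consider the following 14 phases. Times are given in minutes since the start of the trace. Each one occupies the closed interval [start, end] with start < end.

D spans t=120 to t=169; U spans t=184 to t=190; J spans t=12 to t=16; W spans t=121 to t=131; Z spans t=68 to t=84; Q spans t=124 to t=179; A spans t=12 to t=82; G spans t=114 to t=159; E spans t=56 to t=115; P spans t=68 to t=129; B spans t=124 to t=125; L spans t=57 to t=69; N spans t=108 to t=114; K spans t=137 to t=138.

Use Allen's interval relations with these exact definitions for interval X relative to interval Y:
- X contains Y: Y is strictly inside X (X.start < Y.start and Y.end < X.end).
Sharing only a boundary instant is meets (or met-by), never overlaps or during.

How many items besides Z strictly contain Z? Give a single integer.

Target Z = [t=68, t=84].
A [t=12, t=82] → overlaps → no.
B [t=124, t=125] → after → no.
D [t=120, t=169] → after → no.
E [t=56, t=115] → contains → counts.
G [t=114, t=159] → after → no.
J [t=12, t=16] → before → no.
K [t=137, t=138] → after → no.
L [t=57, t=69] → overlaps → no.
N [t=108, t=114] → after → no.
P [t=68, t=129] → started-by → no.
Q [t=124, t=179] → after → no.
U [t=184, t=190] → after → no.
W [t=121, t=131] → after → no.
Total: 1.

1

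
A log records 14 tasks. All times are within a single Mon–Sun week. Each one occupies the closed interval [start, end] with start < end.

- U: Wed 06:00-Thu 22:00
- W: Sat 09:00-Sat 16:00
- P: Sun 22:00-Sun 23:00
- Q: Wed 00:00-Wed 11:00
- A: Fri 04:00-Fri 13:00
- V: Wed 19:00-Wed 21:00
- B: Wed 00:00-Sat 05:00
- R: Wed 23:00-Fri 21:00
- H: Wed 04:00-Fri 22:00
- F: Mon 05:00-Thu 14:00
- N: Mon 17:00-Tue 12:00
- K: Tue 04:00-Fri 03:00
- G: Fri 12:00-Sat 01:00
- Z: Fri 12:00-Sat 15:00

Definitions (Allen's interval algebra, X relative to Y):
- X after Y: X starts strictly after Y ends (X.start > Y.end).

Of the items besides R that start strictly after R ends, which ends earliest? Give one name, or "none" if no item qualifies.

W

Target R = [Wed 23:00, Fri 21:00].
A [Fri 04:00, Fri 13:00] → during → excluded.
B [Wed 00:00, Sat 05:00] → contains → excluded.
F [Mon 05:00, Thu 14:00] → overlaps → excluded.
G [Fri 12:00, Sat 01:00] → overlapped-by → excluded.
H [Wed 04:00, Fri 22:00] → contains → excluded.
K [Tue 04:00, Fri 03:00] → overlaps → excluded.
N [Mon 17:00, Tue 12:00] → before → excluded.
P [Sun 22:00, Sun 23:00] → after → candidate.
Q [Wed 00:00, Wed 11:00] → before → excluded.
U [Wed 06:00, Thu 22:00] → overlaps → excluded.
V [Wed 19:00, Wed 21:00] → before → excluded.
W [Sat 09:00, Sat 16:00] → after → candidate.
Z [Fri 12:00, Sat 15:00] → overlapped-by → excluded.
Among candidates, earliest end is Sat 16:00 → W.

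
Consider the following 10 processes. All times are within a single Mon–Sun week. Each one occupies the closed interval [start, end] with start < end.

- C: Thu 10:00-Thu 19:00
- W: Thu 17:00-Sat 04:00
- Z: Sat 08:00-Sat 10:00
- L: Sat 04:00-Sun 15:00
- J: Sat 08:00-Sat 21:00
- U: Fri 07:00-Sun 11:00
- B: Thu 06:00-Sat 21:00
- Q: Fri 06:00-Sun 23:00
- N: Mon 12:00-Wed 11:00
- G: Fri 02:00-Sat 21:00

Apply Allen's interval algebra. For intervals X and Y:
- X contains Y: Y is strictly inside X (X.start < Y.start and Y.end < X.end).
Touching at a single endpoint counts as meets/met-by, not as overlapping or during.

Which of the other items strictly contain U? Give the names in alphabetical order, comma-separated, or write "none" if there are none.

Target U = [Fri 07:00, Sun 11:00].
B [Thu 06:00, Sat 21:00] → overlaps → no.
C [Thu 10:00, Thu 19:00] → before → no.
G [Fri 02:00, Sat 21:00] → overlaps → no.
J [Sat 08:00, Sat 21:00] → during → no.
L [Sat 04:00, Sun 15:00] → overlapped-by → no.
N [Mon 12:00, Wed 11:00] → before → no.
Q [Fri 06:00, Sun 23:00] → contains → yes.
W [Thu 17:00, Sat 04:00] → overlaps → no.
Z [Sat 08:00, Sat 10:00] → during → no.
Result: Q.

Q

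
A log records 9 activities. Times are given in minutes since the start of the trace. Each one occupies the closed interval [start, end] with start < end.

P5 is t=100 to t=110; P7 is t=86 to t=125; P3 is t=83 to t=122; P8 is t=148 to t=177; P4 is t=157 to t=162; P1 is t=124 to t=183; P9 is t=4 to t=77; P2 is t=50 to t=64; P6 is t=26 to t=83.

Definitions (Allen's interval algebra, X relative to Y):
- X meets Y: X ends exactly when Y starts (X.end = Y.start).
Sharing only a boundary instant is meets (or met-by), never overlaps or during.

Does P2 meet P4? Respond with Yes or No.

P2 = [t=50, t=64], P4 = [t=157, t=162].
Actual relation of P2 to P4: before.
Asked whether 'meets' holds → No.

No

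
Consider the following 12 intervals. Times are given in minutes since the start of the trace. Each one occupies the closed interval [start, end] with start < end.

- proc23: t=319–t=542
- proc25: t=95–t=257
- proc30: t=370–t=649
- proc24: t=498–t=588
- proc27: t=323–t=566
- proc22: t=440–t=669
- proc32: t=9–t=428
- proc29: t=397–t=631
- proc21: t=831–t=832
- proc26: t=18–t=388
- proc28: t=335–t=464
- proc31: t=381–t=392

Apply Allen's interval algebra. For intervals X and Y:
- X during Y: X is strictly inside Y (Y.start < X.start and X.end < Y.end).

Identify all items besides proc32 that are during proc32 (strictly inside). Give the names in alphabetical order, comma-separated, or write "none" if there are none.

proc25, proc26, proc31

Target proc32 = [t=9, t=428].
proc21 [t=831, t=832] → after → no.
proc22 [t=440, t=669] → after → no.
proc23 [t=319, t=542] → overlapped-by → no.
proc24 [t=498, t=588] → after → no.
proc25 [t=95, t=257] → during → yes.
proc26 [t=18, t=388] → during → yes.
proc27 [t=323, t=566] → overlapped-by → no.
proc28 [t=335, t=464] → overlapped-by → no.
proc29 [t=397, t=631] → overlapped-by → no.
proc30 [t=370, t=649] → overlapped-by → no.
proc31 [t=381, t=392] → during → yes.
Result: proc25, proc26, proc31.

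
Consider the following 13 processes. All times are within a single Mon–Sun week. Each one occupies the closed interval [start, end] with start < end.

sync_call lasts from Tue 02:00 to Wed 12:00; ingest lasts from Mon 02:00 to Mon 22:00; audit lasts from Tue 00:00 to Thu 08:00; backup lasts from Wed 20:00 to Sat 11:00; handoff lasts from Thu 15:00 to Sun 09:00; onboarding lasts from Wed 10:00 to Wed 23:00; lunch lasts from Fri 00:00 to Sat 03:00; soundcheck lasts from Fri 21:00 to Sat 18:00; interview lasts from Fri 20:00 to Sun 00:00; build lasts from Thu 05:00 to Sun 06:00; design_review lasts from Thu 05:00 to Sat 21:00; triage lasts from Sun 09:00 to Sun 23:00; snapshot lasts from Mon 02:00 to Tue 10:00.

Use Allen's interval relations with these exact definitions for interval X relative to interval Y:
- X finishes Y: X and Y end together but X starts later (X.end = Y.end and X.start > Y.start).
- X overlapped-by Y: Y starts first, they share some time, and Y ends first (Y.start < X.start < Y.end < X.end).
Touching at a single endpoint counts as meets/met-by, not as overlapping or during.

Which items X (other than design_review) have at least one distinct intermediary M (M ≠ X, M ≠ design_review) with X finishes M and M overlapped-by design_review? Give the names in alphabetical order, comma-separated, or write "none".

none

Target design_review = [Thu 05:00, Sat 21:00].
Intermediaries M with M overlapped-by design_review: handoff, interview.
Via handoff — items with X finishes handoff: none.
Via interview — items with X finishes interview: none.
Union: none.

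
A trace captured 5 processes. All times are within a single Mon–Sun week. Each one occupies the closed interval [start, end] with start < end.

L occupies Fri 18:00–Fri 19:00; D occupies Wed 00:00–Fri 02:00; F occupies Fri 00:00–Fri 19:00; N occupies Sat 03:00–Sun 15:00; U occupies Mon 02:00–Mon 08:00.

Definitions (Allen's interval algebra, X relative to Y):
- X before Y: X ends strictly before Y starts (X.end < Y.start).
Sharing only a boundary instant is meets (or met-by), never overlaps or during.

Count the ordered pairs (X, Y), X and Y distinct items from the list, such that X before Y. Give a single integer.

8

Checking all 20 ordered pairs for relation 'before'; matching pairs in alphabetical order:
(D, L): D before L ✓
(D, N): D before N ✓
(F, N): F before N ✓
(L, N): L before N ✓
(U, D): U before D ✓
(U, F): U before F ✓
(U, L): U before L ✓
(U, N): U before N ✓
Count: 8.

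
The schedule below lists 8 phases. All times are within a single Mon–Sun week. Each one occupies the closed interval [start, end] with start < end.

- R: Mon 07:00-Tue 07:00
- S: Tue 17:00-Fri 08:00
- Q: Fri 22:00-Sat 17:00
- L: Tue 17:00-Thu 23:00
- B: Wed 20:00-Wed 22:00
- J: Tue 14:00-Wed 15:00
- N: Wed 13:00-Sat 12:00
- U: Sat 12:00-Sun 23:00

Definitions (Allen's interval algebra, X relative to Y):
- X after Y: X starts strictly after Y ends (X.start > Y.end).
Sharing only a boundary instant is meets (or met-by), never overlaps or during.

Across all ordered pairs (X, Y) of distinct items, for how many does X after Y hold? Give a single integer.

16

Checking all 56 ordered pairs for relation 'after'; matching pairs in alphabetical order:
(B, J): B after J ✓
(B, R): B after R ✓
(J, R): J after R ✓
(L, R): L after R ✓
(N, R): N after R ✓
(Q, B): Q after B ✓
(Q, J): Q after J ✓
(Q, L): Q after L ✓
(Q, R): Q after R ✓
(Q, S): Q after S ✓
(S, R): S after R ✓
(U, B): U after B ✓
(U, J): U after J ✓
(U, L): U after L ✓
(U, R): U after R ✓
(U, S): U after S ✓
Count: 16.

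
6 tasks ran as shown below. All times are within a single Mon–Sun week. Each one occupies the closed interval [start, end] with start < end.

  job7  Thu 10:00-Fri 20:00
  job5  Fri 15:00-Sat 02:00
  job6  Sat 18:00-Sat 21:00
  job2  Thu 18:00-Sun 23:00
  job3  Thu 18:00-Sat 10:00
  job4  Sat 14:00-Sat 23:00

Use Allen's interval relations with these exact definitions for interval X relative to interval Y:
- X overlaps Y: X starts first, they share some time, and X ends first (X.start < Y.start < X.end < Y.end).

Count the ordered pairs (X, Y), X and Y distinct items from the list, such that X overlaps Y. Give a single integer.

3

Checking all 30 ordered pairs for relation 'overlaps'; matching pairs in alphabetical order:
(job7, job2): job7 overlaps job2 ✓
(job7, job3): job7 overlaps job3 ✓
(job7, job5): job7 overlaps job5 ✓
Count: 3.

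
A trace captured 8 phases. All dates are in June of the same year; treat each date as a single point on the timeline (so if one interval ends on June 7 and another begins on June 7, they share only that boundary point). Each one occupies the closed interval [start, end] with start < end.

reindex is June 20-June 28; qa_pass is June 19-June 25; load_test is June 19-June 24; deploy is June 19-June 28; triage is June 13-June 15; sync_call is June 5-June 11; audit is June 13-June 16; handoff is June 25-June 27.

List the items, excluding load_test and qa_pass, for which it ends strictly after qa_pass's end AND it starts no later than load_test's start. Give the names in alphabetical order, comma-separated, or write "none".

deploy

Conditions: its end is strictly after qa_pass's end (X.end > June 25) AND its start is no later than load_test's start (X.start <= June 19).
audit: end June 16 > June 25? ✗; start June 13 <= June 19? ✓ → no.
deploy: end June 28 > June 25? ✓; start June 19 <= June 19? ✓ → yes.
handoff: end June 27 > June 25? ✓; start June 25 <= June 19? ✗ → no.
reindex: end June 28 > June 25? ✓; start June 20 <= June 19? ✗ → no.
sync_call: end June 11 > June 25? ✗; start June 5 <= June 19? ✓ → no.
triage: end June 15 > June 25? ✗; start June 13 <= June 19? ✓ → no.
Result: deploy.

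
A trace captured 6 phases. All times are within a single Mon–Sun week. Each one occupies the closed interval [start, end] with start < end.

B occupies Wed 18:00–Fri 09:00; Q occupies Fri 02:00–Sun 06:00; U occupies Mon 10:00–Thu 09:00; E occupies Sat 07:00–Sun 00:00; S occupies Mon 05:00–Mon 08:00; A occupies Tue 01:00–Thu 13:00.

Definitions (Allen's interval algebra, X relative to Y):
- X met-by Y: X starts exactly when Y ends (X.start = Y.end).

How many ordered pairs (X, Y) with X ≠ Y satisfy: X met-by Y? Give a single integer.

0

Checking all 30 ordered pairs for relation 'met-by'; matching pairs in alphabetical order:
No pair satisfies it.
Count: 0.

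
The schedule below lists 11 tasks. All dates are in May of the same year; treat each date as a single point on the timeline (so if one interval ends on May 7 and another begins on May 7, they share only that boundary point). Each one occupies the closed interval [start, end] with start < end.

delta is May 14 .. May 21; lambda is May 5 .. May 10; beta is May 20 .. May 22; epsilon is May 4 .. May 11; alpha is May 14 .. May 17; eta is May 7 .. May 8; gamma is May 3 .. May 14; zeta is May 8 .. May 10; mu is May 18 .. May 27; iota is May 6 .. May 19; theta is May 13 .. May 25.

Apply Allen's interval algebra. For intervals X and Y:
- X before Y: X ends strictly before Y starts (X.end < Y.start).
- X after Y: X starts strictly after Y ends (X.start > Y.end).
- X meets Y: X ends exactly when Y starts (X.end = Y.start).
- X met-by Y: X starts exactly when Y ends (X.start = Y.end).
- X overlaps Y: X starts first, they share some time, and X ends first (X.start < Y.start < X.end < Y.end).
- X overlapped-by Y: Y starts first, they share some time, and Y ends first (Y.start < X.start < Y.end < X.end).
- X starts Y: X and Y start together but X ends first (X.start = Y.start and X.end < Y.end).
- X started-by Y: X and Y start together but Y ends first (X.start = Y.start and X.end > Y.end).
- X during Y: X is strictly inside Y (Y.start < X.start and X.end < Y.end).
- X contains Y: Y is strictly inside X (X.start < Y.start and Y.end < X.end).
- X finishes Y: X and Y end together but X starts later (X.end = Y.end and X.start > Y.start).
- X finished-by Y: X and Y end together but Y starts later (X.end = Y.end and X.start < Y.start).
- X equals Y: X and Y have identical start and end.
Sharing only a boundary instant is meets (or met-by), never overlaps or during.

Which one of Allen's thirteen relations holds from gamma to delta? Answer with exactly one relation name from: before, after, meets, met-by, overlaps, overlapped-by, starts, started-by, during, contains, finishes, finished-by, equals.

meets

gamma = [May 3, May 14]; delta = [May 14, May 21].
Compare endpoints: gamma.start < delta.start, gamma.start < delta.end, gamma.end = delta.start, gamma.end < delta.end.
That pattern is 'meets'.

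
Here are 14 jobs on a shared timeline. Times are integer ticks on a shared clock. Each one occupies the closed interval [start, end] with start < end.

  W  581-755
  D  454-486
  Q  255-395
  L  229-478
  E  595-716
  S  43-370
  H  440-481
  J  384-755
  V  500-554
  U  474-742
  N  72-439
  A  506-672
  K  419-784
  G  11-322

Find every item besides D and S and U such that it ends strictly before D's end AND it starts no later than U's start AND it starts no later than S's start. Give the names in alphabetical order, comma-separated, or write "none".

Conditions: its end is strictly before D's end (X.end < 486) AND its start is no later than U's start (X.start <= 474) AND its start is no later than S's start (X.start <= 43).
A: end 672 < 486? ✗; start 506 <= 474? ✗; start 506 <= 43? ✗ → no.
E: end 716 < 486? ✗; start 595 <= 474? ✗; start 595 <= 43? ✗ → no.
G: end 322 < 486? ✓; start 11 <= 474? ✓; start 11 <= 43? ✓ → yes.
H: end 481 < 486? ✓; start 440 <= 474? ✓; start 440 <= 43? ✗ → no.
J: end 755 < 486? ✗; start 384 <= 474? ✓; start 384 <= 43? ✗ → no.
K: end 784 < 486? ✗; start 419 <= 474? ✓; start 419 <= 43? ✗ → no.
L: end 478 < 486? ✓; start 229 <= 474? ✓; start 229 <= 43? ✗ → no.
N: end 439 < 486? ✓; start 72 <= 474? ✓; start 72 <= 43? ✗ → no.
Q: end 395 < 486? ✓; start 255 <= 474? ✓; start 255 <= 43? ✗ → no.
V: end 554 < 486? ✗; start 500 <= 474? ✗; start 500 <= 43? ✗ → no.
W: end 755 < 486? ✗; start 581 <= 474? ✗; start 581 <= 43? ✗ → no.
Result: G.

G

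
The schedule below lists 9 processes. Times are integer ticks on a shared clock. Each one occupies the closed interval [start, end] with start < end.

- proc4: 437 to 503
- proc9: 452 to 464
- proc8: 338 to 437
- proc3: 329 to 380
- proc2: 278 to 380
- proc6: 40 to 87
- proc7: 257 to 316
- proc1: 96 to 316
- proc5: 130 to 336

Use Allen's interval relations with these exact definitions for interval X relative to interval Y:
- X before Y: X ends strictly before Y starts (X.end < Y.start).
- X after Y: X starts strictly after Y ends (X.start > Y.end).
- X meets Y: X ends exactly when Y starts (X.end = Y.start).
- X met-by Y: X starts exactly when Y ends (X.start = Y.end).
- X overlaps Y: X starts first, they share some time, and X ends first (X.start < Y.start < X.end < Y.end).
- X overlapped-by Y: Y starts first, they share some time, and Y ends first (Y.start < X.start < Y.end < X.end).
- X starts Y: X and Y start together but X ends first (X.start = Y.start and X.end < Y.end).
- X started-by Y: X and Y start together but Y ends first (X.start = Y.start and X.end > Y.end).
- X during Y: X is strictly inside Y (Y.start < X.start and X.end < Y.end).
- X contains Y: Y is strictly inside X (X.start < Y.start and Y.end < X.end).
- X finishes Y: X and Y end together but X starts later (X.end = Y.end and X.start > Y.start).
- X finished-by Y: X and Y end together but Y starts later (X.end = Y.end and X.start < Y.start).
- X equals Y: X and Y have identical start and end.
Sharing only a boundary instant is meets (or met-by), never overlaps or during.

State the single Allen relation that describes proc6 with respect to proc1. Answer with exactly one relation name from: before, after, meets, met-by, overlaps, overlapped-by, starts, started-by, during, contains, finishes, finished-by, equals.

proc6 = [40, 87]; proc1 = [96, 316].
Compare endpoints: proc6.start < proc1.start, proc6.start < proc1.end, proc6.end < proc1.start, proc6.end < proc1.end.
That pattern is 'before'.

before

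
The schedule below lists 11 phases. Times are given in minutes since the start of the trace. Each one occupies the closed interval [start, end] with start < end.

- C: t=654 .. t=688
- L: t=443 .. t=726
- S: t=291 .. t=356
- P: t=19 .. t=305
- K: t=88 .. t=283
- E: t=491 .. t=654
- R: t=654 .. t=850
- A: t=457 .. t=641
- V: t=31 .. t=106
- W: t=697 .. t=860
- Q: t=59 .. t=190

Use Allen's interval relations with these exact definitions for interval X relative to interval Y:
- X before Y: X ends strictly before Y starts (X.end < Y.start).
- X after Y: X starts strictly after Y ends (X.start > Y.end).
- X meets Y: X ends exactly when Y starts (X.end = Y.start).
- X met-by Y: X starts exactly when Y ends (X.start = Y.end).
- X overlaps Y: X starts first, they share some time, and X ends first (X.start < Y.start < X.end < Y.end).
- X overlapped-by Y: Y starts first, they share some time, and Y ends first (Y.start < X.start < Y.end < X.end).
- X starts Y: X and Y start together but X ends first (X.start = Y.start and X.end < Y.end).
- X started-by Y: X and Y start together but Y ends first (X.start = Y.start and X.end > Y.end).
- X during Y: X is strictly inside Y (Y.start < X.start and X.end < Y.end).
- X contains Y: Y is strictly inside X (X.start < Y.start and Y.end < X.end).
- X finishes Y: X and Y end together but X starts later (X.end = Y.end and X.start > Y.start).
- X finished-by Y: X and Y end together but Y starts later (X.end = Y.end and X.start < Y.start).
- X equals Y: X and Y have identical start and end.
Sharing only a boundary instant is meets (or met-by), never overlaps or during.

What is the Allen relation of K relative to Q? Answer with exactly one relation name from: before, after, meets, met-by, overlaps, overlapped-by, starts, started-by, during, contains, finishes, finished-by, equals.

overlapped-by

K = [t=88, t=283]; Q = [t=59, t=190].
Compare endpoints: K.start > Q.start, K.start < Q.end, K.end > Q.start, K.end > Q.end.
That pattern is 'overlapped-by'.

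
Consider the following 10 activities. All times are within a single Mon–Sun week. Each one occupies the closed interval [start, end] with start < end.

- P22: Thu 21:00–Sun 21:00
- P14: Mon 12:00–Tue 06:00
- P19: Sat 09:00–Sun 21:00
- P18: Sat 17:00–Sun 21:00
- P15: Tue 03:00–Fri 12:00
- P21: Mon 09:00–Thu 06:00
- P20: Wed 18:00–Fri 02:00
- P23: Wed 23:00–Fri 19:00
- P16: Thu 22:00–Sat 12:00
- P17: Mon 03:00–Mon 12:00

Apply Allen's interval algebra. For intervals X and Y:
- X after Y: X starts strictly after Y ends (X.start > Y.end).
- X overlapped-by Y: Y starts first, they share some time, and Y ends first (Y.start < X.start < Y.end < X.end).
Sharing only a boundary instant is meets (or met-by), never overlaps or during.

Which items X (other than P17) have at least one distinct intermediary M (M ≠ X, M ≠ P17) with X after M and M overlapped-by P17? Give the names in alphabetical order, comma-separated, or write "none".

P16, P18, P19, P22

Target P17 = [Mon 03:00, Mon 12:00].
Intermediaries M with M overlapped-by P17: P21.
Via P21 — items with X after P21: P16, P18, P19, P22.
Union: P16, P18, P19, P22.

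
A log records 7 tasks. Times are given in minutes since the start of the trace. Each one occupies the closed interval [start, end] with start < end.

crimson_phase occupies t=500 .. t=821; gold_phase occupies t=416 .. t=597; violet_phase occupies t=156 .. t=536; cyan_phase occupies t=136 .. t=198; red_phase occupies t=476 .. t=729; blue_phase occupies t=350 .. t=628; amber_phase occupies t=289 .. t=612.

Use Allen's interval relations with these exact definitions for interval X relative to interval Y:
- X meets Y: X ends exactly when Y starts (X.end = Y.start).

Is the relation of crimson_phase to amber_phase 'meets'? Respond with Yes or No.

No

crimson_phase = [t=500, t=821], amber_phase = [t=289, t=612].
Actual relation of crimson_phase to amber_phase: overlapped-by.
Asked whether 'meets' holds → No.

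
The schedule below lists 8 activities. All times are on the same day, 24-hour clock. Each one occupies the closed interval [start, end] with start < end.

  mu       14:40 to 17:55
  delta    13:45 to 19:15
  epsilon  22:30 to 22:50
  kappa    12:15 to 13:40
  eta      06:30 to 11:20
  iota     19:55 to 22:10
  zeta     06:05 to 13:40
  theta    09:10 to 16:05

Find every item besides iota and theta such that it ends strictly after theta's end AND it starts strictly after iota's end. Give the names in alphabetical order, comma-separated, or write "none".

Conditions: its end is strictly after theta's end (X.end > 16:05) AND its start is strictly after iota's end (X.start > 22:10).
delta: end 19:15 > 16:05? ✓; start 13:45 > 22:10? ✗ → no.
epsilon: end 22:50 > 16:05? ✓; start 22:30 > 22:10? ✓ → yes.
eta: end 11:20 > 16:05? ✗; start 06:30 > 22:10? ✗ → no.
kappa: end 13:40 > 16:05? ✗; start 12:15 > 22:10? ✗ → no.
mu: end 17:55 > 16:05? ✓; start 14:40 > 22:10? ✗ → no.
zeta: end 13:40 > 16:05? ✗; start 06:05 > 22:10? ✗ → no.
Result: epsilon.

epsilon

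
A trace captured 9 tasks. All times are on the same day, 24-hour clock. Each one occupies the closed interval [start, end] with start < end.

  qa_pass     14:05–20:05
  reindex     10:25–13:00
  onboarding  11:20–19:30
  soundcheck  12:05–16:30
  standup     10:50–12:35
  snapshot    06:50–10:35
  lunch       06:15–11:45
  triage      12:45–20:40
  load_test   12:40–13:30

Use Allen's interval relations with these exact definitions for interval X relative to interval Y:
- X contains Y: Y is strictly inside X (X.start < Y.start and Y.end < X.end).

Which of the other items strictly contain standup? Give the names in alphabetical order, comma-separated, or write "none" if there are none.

Target standup = [10:50, 12:35].
load_test [12:40, 13:30] → after → no.
lunch [06:15, 11:45] → overlaps → no.
onboarding [11:20, 19:30] → overlapped-by → no.
qa_pass [14:05, 20:05] → after → no.
reindex [10:25, 13:00] → contains → yes.
snapshot [06:50, 10:35] → before → no.
soundcheck [12:05, 16:30] → overlapped-by → no.
triage [12:45, 20:40] → after → no.
Result: reindex.

reindex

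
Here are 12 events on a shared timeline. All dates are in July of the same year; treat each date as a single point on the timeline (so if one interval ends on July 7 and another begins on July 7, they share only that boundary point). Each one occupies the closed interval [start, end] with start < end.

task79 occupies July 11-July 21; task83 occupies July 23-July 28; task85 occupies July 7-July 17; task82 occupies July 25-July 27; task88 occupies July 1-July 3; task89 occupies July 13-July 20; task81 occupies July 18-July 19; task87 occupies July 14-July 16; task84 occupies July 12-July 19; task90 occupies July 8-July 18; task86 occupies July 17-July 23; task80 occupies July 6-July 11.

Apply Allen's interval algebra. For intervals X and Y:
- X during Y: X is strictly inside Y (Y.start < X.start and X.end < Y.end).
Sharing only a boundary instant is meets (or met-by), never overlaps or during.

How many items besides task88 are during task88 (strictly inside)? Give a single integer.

0

Target task88 = [July 1, July 3].
task79 [July 11, July 21] → after → no.
task80 [July 6, July 11] → after → no.
task81 [July 18, July 19] → after → no.
task82 [July 25, July 27] → after → no.
task83 [July 23, July 28] → after → no.
task84 [July 12, July 19] → after → no.
task85 [July 7, July 17] → after → no.
task86 [July 17, July 23] → after → no.
task87 [July 14, July 16] → after → no.
task89 [July 13, July 20] → after → no.
task90 [July 8, July 18] → after → no.
Total: 0.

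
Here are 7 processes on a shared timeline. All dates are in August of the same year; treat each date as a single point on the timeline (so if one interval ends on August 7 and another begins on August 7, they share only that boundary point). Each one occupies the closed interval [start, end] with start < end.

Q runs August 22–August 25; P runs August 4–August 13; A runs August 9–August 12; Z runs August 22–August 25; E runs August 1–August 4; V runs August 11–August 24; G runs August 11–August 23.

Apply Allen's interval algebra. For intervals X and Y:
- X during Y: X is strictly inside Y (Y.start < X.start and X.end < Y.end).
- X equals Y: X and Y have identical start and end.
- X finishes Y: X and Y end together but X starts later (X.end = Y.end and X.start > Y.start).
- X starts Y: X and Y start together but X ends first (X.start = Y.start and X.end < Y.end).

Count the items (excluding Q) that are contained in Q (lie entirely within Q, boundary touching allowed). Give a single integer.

1

Target Q = [August 22, August 25].
A [August 9, August 12] → before → no.
E [August 1, August 4] → before → no.
G [August 11, August 23] → overlaps → no.
P [August 4, August 13] → before → no.
V [August 11, August 24] → overlaps → no.
Z [August 22, August 25] → equals → counts.
Total: 1.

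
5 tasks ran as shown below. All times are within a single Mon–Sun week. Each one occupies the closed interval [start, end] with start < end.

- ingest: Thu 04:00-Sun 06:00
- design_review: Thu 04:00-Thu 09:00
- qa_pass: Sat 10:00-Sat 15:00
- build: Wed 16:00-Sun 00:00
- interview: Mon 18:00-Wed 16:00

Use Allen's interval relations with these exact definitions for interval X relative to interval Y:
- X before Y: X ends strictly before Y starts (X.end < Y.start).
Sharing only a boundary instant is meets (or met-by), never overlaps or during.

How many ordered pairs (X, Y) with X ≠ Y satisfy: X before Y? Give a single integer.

Checking all 20 ordered pairs for relation 'before'; matching pairs in alphabetical order:
(design_review, qa_pass): design_review before qa_pass ✓
(interview, design_review): interview before design_review ✓
(interview, ingest): interview before ingest ✓
(interview, qa_pass): interview before qa_pass ✓
Count: 4.

4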